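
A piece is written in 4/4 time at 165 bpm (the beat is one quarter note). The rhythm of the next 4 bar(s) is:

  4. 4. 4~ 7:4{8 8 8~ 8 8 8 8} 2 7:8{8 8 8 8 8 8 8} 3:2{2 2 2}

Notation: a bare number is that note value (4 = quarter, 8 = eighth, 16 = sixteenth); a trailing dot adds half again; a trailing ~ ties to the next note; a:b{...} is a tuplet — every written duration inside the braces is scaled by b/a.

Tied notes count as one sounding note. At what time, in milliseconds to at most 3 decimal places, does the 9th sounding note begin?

note 9 onset = 6b = 2181.818ms

1. 0.0ms @ 0 + 545.455ms (3/2)
2. 545.455ms @ 3/2 + 545.455ms (3/2)
3. 1090.909ms @ 3 + 467.532ms (9/7)
4. 1558.442ms @ 30/7 + 103.896ms (2/7)
5. 1662.338ms @ 32/7 + 207.792ms (4/7)
6. 1870.13ms @ 36/7 + 103.896ms (2/7)
7. 1974.026ms @ 38/7 + 103.896ms (2/7)
8. 2077.922ms @ 40/7 + 103.896ms (2/7)
9. 2181.818ms @ 6 + 727.273ms (2)
10. 2909.091ms @ 8 + 207.792ms (4/7)
11. 3116.883ms @ 60/7 + 207.792ms (4/7)
12. 3324.675ms @ 64/7 + 207.792ms (4/7)
13. 3532.468ms @ 68/7 + 207.792ms (4/7)
14. 3740.26ms @ 72/7 + 207.792ms (4/7)
15. 3948.052ms @ 76/7 + 207.792ms (4/7)
16. 4155.844ms @ 80/7 + 207.792ms (4/7)
17. 4363.636ms @ 12 + 484.848ms (4/3)
18. 4848.485ms @ 40/3 + 484.848ms (4/3)
19. 5333.333ms @ 44/3 + 484.848ms (4/3)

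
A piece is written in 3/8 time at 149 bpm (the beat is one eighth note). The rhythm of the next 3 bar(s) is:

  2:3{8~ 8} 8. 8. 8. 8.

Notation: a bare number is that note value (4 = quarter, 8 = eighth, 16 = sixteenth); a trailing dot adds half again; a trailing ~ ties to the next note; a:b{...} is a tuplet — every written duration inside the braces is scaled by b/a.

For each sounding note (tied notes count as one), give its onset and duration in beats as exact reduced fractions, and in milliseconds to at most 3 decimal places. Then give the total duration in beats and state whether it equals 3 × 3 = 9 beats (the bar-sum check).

1) 0.0ms=0b +1208.054ms=3b
2) 1208.054ms=3b +604.027ms=3/2b
3) 1812.081ms=9/2b +604.027ms=3/2b
4) 2416.107ms=6b +604.027ms=3/2b
5) 3020.134ms=15/2b +604.027ms=3/2b
Σ=9b of 9 (149bpm 3/8) — PASS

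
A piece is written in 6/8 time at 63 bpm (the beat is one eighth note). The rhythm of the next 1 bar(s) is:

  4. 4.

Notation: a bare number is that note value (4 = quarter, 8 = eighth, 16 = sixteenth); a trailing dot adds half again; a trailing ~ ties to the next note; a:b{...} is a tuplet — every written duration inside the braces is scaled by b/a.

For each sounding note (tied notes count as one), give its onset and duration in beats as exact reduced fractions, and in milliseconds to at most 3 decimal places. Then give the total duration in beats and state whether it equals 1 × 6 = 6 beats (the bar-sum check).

1) 0.0ms=0b +2857.143ms=3b
2) 2857.143ms=3b +2857.143ms=3b
Σ=6b of 6 (63bpm 6/8) — PASS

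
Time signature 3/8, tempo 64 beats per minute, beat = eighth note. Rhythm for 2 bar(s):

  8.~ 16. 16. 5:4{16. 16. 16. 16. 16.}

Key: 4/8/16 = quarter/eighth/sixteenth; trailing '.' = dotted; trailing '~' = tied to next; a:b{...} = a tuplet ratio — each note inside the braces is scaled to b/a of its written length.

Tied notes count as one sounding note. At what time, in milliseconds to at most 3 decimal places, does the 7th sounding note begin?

note 7 onset = 27/5b = 5062.5ms

1. 0.0ms @ 0 + 2109.375ms (9/4)
2. 2109.375ms @ 9/4 + 703.125ms (3/4)
3. 2812.5ms @ 3 + 562.5ms (3/5)
4. 3375.0ms @ 18/5 + 562.5ms (3/5)
5. 3937.5ms @ 21/5 + 562.5ms (3/5)
6. 4500.0ms @ 24/5 + 562.5ms (3/5)
7. 5062.5ms @ 27/5 + 562.5ms (3/5)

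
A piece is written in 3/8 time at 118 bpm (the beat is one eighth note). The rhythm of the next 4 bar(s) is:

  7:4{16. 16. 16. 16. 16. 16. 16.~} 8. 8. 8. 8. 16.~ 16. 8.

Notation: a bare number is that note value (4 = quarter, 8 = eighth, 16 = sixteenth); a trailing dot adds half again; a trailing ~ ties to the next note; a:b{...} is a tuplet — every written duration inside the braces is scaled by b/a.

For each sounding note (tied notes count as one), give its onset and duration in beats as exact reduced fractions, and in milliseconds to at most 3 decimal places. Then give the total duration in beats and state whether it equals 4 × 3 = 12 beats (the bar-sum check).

1) 0.0ms=0b +217.918ms=3/7b
2) 217.918ms=3/7b +217.918ms=3/7b
3) 435.835ms=6/7b +217.918ms=3/7b
4) 653.753ms=9/7b +217.918ms=3/7b
5) 871.671ms=12/7b +217.918ms=3/7b
6) 1089.588ms=15/7b +217.918ms=3/7b
7) 1307.506ms=18/7b +980.63ms=27/14b
8) 2288.136ms=9/2b +762.712ms=3/2b
9) 3050.847ms=6b +762.712ms=3/2b
10) 3813.559ms=15/2b +762.712ms=3/2b
11) 4576.271ms=9b +762.712ms=3/2b
12) 5338.983ms=21/2b +762.712ms=3/2b
Σ=12b of 12 (118bpm 3/8) — PASS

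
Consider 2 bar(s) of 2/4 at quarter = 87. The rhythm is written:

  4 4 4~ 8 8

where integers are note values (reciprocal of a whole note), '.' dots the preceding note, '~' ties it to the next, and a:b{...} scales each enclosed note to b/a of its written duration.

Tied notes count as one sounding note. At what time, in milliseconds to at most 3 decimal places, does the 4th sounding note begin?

1. 0.0ms @ 0 + 689.655ms (1)
2. 689.655ms @ 1 + 689.655ms (1)
3. 1379.31ms @ 2 + 1034.483ms (3/2)
4. 2413.793ms @ 7/2 + 344.828ms (1/2)

note 4 onset = 7/2b = 2413.793ms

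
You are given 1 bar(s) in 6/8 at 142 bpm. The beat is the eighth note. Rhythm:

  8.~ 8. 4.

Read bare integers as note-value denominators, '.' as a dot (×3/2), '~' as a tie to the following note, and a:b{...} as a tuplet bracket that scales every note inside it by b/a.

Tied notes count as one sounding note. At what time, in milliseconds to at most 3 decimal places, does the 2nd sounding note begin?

note 2 onset = 3b = 1267.606ms

1. 0.0ms @ 0 + 1267.606ms (3)
2. 1267.606ms @ 3 + 1267.606ms (3)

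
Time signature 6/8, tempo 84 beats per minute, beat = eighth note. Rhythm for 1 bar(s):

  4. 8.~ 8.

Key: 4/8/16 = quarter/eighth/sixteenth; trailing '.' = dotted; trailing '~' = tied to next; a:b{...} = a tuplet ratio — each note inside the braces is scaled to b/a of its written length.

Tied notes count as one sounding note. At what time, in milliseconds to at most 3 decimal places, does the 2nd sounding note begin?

note 2 onset = 3b = 2142.857ms

1. 0.0ms @ 0 + 2142.857ms (3)
2. 2142.857ms @ 3 + 2142.857ms (3)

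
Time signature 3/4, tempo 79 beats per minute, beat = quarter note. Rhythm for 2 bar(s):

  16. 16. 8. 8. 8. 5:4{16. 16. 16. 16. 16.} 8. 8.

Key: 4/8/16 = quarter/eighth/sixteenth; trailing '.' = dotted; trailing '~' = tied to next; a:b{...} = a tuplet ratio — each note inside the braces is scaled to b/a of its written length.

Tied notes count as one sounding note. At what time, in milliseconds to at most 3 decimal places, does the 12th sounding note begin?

note 12 onset = 21/4b = 3987.342ms

1. 0.0ms @ 0 + 284.81ms (3/8)
2. 284.81ms @ 3/8 + 284.81ms (3/8)
3. 569.62ms @ 3/4 + 569.62ms (3/4)
4. 1139.241ms @ 3/2 + 569.62ms (3/4)
5. 1708.861ms @ 9/4 + 569.62ms (3/4)
6. 2278.481ms @ 3 + 227.848ms (3/10)
7. 2506.329ms @ 33/10 + 227.848ms (3/10)
8. 2734.177ms @ 18/5 + 227.848ms (3/10)
9. 2962.025ms @ 39/10 + 227.848ms (3/10)
10. 3189.873ms @ 21/5 + 227.848ms (3/10)
11. 3417.722ms @ 9/2 + 569.62ms (3/4)
12. 3987.342ms @ 21/4 + 569.62ms (3/4)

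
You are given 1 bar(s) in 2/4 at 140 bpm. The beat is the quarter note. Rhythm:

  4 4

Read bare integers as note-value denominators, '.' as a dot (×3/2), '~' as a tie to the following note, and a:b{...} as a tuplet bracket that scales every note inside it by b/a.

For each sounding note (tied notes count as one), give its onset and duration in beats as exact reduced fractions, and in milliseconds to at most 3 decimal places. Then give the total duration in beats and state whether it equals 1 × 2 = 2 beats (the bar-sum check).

1) 0.0ms=0b +428.571ms=1b
2) 428.571ms=1b +428.571ms=1b
Σ=2b of 2 (140bpm 2/4) — PASS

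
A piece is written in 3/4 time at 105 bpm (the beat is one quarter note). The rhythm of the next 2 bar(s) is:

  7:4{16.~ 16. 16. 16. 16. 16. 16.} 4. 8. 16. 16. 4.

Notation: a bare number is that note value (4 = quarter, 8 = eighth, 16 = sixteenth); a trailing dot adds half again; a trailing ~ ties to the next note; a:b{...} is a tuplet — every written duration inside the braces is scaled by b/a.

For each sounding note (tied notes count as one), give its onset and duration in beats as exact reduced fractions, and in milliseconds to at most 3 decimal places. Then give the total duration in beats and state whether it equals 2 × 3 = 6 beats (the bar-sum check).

1) 0.0ms=0b +244.898ms=3/7b
2) 244.898ms=3/7b +122.449ms=3/14b
3) 367.347ms=9/14b +122.449ms=3/14b
4) 489.796ms=6/7b +122.449ms=3/14b
5) 612.245ms=15/14b +122.449ms=3/14b
6) 734.694ms=9/7b +122.449ms=3/14b
7) 857.143ms=3/2b +857.143ms=3/2b
8) 1714.286ms=3b +428.571ms=3/4b
9) 2142.857ms=15/4b +214.286ms=3/8b
10) 2357.143ms=33/8b +214.286ms=3/8b
11) 2571.429ms=9/2b +857.143ms=3/2b
Σ=6b of 6 (105bpm 3/4) — PASS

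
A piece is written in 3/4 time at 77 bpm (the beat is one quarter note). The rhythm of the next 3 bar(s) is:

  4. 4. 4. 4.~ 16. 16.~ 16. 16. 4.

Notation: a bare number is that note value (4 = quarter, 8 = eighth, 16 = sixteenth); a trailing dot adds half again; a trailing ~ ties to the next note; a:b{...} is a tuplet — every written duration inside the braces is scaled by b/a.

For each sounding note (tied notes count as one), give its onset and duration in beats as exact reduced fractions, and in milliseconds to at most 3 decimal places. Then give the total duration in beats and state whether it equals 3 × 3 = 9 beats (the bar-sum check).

1) 0.0ms=0b +1168.831ms=3/2b
2) 1168.831ms=3/2b +1168.831ms=3/2b
3) 2337.662ms=3b +1168.831ms=3/2b
4) 3506.494ms=9/2b +1461.039ms=15/8b
5) 4967.532ms=51/8b +584.416ms=3/4b
6) 5551.948ms=57/8b +292.208ms=3/8b
7) 5844.156ms=15/2b +1168.831ms=3/2b
Σ=9b of 9 (77bpm 3/4) — PASS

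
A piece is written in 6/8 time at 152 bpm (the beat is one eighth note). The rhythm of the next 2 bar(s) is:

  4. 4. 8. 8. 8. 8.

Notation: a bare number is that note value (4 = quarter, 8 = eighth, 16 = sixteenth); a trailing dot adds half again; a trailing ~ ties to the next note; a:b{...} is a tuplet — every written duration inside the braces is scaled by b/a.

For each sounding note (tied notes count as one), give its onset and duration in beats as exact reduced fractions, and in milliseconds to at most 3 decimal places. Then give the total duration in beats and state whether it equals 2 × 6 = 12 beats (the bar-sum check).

1) 0.0ms=0b +1184.211ms=3b
2) 1184.211ms=3b +1184.211ms=3b
3) 2368.421ms=6b +592.105ms=3/2b
4) 2960.526ms=15/2b +592.105ms=3/2b
5) 3552.632ms=9b +592.105ms=3/2b
6) 4144.737ms=21/2b +592.105ms=3/2b
Σ=12b of 12 (152bpm 6/8) — PASS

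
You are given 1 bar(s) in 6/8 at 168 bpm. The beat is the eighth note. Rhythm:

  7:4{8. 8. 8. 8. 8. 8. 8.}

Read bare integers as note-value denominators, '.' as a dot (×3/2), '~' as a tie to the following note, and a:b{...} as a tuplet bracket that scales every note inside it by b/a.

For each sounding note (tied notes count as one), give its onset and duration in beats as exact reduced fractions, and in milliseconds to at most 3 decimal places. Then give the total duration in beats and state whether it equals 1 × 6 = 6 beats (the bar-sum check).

1) 0.0ms=0b +306.122ms=6/7b
2) 306.122ms=6/7b +306.122ms=6/7b
3) 612.245ms=12/7b +306.122ms=6/7b
4) 918.367ms=18/7b +306.122ms=6/7b
5) 1224.49ms=24/7b +306.122ms=6/7b
6) 1530.612ms=30/7b +306.122ms=6/7b
7) 1836.735ms=36/7b +306.122ms=6/7b
Σ=6b of 6 (168bpm 6/8) — PASS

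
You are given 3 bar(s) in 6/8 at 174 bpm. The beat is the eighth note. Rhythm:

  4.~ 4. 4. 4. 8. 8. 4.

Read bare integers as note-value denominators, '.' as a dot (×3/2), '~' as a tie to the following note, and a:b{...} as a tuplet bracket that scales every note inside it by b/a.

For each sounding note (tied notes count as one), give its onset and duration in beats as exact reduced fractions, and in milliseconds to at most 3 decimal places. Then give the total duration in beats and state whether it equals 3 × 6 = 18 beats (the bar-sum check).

1) 0.0ms=0b +2068.966ms=6b
2) 2068.966ms=6b +1034.483ms=3b
3) 3103.448ms=9b +1034.483ms=3b
4) 4137.931ms=12b +517.241ms=3/2b
5) 4655.172ms=27/2b +517.241ms=3/2b
6) 5172.414ms=15b +1034.483ms=3b
Σ=18b of 18 (174bpm 6/8) — PASS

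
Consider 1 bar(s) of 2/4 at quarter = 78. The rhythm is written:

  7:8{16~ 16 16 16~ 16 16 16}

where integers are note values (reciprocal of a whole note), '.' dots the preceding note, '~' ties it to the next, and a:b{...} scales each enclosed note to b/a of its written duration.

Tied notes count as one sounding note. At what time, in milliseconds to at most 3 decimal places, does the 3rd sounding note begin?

1. 0.0ms @ 0 + 439.56ms (4/7)
2. 439.56ms @ 4/7 + 219.78ms (2/7)
3. 659.341ms @ 6/7 + 439.56ms (4/7)
4. 1098.901ms @ 10/7 + 219.78ms (2/7)
5. 1318.681ms @ 12/7 + 219.78ms (2/7)

note 3 onset = 6/7b = 659.341ms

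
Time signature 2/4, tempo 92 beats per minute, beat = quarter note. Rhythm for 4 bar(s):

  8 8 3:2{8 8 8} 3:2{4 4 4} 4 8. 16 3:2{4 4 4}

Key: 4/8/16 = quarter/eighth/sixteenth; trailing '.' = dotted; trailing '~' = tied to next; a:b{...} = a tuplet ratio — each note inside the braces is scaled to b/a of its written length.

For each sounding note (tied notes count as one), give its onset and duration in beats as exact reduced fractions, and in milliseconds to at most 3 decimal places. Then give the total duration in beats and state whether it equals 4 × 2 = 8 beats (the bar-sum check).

1) 0.0ms=0b +326.087ms=1/2b
2) 326.087ms=1/2b +326.087ms=1/2b
3) 652.174ms=1b +217.391ms=1/3b
4) 869.565ms=4/3b +217.391ms=1/3b
5) 1086.957ms=5/3b +217.391ms=1/3b
6) 1304.348ms=2b +434.783ms=2/3b
7) 1739.13ms=8/3b +434.783ms=2/3b
8) 2173.913ms=10/3b +434.783ms=2/3b
9) 2608.696ms=4b +652.174ms=1b
10) 3260.87ms=5b +489.13ms=3/4b
11) 3750.0ms=23/4b +163.043ms=1/4b
12) 3913.043ms=6b +434.783ms=2/3b
13) 4347.826ms=20/3b +434.783ms=2/3b
14) 4782.609ms=22/3b +434.783ms=2/3b
Σ=8b of 8 (92bpm 2/4) — PASS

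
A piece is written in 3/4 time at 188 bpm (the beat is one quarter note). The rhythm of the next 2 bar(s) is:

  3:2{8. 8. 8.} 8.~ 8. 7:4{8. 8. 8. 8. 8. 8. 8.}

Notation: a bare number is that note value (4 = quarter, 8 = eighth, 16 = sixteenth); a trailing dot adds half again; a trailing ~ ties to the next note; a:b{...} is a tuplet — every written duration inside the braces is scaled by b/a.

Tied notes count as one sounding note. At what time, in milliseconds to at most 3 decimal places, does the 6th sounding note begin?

1. 0.0ms @ 0 + 159.574ms (1/2)
2. 159.574ms @ 1/2 + 159.574ms (1/2)
3. 319.149ms @ 1 + 159.574ms (1/2)
4. 478.723ms @ 3/2 + 478.723ms (3/2)
5. 957.447ms @ 3 + 136.778ms (3/7)
6. 1094.225ms @ 24/7 + 136.778ms (3/7)
7. 1231.003ms @ 27/7 + 136.778ms (3/7)
8. 1367.781ms @ 30/7 + 136.778ms (3/7)
9. 1504.559ms @ 33/7 + 136.778ms (3/7)
10. 1641.337ms @ 36/7 + 136.778ms (3/7)
11. 1778.116ms @ 39/7 + 136.778ms (3/7)

note 6 onset = 24/7b = 1094.225ms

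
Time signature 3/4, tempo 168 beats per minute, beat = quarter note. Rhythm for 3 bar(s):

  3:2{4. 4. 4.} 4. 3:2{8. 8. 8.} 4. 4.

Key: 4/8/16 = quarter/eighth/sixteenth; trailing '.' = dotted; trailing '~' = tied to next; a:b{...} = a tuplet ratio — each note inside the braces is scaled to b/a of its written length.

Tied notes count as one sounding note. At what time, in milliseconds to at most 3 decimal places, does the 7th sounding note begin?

1. 0.0ms @ 0 + 357.143ms (1)
2. 357.143ms @ 1 + 357.143ms (1)
3. 714.286ms @ 2 + 357.143ms (1)
4. 1071.429ms @ 3 + 535.714ms (3/2)
5. 1607.143ms @ 9/2 + 178.571ms (1/2)
6. 1785.714ms @ 5 + 178.571ms (1/2)
7. 1964.286ms @ 11/2 + 178.571ms (1/2)
8. 2142.857ms @ 6 + 535.714ms (3/2)
9. 2678.571ms @ 15/2 + 535.714ms (3/2)

note 7 onset = 11/2b = 1964.286ms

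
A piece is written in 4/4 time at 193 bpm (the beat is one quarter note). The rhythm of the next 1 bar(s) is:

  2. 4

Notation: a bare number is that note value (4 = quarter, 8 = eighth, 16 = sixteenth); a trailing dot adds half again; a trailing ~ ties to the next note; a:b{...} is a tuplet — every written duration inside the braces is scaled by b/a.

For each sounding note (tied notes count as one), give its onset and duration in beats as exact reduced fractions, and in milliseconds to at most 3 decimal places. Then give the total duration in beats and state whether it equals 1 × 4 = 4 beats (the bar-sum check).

1) 0.0ms=0b +932.642ms=3b
2) 932.642ms=3b +310.881ms=1b
Σ=4b of 4 (193bpm 4/4) — PASS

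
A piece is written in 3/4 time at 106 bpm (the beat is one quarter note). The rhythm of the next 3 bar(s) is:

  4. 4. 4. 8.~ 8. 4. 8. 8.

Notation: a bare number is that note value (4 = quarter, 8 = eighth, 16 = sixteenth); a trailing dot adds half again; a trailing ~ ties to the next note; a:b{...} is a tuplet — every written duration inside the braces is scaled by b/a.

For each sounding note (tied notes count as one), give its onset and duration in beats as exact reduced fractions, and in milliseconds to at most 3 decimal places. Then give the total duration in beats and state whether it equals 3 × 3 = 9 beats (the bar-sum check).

1) 0.0ms=0b +849.057ms=3/2b
2) 849.057ms=3/2b +849.057ms=3/2b
3) 1698.113ms=3b +849.057ms=3/2b
4) 2547.17ms=9/2b +849.057ms=3/2b
5) 3396.226ms=6b +849.057ms=3/2b
6) 4245.283ms=15/2b +424.528ms=3/4b
7) 4669.811ms=33/4b +424.528ms=3/4b
Σ=9b of 9 (106bpm 3/4) — PASS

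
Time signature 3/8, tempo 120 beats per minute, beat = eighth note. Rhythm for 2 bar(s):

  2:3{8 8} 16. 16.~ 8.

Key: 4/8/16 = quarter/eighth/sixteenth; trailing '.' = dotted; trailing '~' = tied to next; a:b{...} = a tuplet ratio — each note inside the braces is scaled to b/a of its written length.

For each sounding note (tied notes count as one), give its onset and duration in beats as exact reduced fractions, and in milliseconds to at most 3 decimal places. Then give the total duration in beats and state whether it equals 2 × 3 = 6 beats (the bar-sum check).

1) 0.0ms=0b +750.0ms=3/2b
2) 750.0ms=3/2b +750.0ms=3/2b
3) 1500.0ms=3b +375.0ms=3/4b
4) 1875.0ms=15/4b +1125.0ms=9/4b
Σ=6b of 6 (120bpm 3/8) — PASS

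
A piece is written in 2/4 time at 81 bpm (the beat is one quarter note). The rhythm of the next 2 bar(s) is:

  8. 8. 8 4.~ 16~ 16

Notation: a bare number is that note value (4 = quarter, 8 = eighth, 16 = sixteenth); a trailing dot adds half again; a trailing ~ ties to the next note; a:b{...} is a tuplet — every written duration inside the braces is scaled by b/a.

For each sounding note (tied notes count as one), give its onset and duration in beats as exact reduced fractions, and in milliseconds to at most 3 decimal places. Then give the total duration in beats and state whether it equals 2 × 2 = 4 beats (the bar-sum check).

1) 0.0ms=0b +555.556ms=3/4b
2) 555.556ms=3/4b +555.556ms=3/4b
3) 1111.111ms=3/2b +370.37ms=1/2b
4) 1481.481ms=2b +1481.481ms=2b
Σ=4b of 4 (81bpm 2/4) — PASS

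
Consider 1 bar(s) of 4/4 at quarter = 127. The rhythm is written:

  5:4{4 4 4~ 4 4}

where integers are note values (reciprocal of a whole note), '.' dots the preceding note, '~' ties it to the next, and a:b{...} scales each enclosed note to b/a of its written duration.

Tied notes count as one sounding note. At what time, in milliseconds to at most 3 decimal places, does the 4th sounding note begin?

note 4 onset = 16/5b = 1511.811ms

1. 0.0ms @ 0 + 377.953ms (4/5)
2. 377.953ms @ 4/5 + 377.953ms (4/5)
3. 755.906ms @ 8/5 + 755.906ms (8/5)
4. 1511.811ms @ 16/5 + 377.953ms (4/5)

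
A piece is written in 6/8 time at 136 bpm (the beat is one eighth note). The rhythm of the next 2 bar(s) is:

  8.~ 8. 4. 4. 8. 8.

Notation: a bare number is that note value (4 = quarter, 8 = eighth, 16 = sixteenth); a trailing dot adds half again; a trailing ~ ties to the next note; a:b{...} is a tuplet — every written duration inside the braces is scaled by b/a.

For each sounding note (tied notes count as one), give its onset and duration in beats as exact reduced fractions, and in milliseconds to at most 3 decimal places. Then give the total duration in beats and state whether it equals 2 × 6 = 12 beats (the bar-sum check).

1) 0.0ms=0b +1323.529ms=3b
2) 1323.529ms=3b +1323.529ms=3b
3) 2647.059ms=6b +1323.529ms=3b
4) 3970.588ms=9b +661.765ms=3/2b
5) 4632.353ms=21/2b +661.765ms=3/2b
Σ=12b of 12 (136bpm 6/8) — PASS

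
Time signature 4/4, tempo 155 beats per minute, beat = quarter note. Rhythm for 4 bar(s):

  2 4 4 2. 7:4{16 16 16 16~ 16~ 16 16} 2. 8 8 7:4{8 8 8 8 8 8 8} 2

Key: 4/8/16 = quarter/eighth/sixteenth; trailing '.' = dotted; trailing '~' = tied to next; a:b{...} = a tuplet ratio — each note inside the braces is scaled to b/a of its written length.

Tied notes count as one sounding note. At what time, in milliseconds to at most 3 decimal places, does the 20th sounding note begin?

note 20 onset = 14b = 5419.355ms

1. 0.0ms @ 0 + 774.194ms (2)
2. 774.194ms @ 2 + 387.097ms (1)
3. 1161.29ms @ 3 + 387.097ms (1)
4. 1548.387ms @ 4 + 1161.29ms (3)
5. 2709.677ms @ 7 + 55.3ms (1/7)
6. 2764.977ms @ 50/7 + 55.3ms (1/7)
7. 2820.276ms @ 51/7 + 55.3ms (1/7)
8. 2875.576ms @ 52/7 + 165.899ms (3/7)
9. 3041.475ms @ 55/7 + 55.3ms (1/7)
10. 3096.774ms @ 8 + 1161.29ms (3)
11. 4258.065ms @ 11 + 193.548ms (1/2)
12. 4451.613ms @ 23/2 + 193.548ms (1/2)
13. 4645.161ms @ 12 + 110.599ms (2/7)
14. 4755.76ms @ 86/7 + 110.599ms (2/7)
15. 4866.359ms @ 88/7 + 110.599ms (2/7)
16. 4976.959ms @ 90/7 + 110.599ms (2/7)
17. 5087.558ms @ 92/7 + 110.599ms (2/7)
18. 5198.157ms @ 94/7 + 110.599ms (2/7)
19. 5308.756ms @ 96/7 + 110.599ms (2/7)
20. 5419.355ms @ 14 + 774.194ms (2)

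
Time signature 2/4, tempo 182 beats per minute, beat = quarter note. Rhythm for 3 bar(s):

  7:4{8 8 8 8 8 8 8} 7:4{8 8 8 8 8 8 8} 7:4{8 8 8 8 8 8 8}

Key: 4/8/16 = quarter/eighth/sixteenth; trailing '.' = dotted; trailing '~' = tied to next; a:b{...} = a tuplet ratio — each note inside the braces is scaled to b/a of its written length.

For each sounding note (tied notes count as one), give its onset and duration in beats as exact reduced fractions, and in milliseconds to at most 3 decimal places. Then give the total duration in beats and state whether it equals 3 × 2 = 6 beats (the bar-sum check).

1) 0.0ms=0b +94.192ms=2/7b
2) 94.192ms=2/7b +94.192ms=2/7b
3) 188.383ms=4/7b +94.192ms=2/7b
4) 282.575ms=6/7b +94.192ms=2/7b
5) 376.766ms=8/7b +94.192ms=2/7b
6) 470.958ms=10/7b +94.192ms=2/7b
7) 565.149ms=12/7b +94.192ms=2/7b
8) 659.341ms=2b +94.192ms=2/7b
9) 753.532ms=16/7b +94.192ms=2/7b
10) 847.724ms=18/7b +94.192ms=2/7b
11) 941.915ms=20/7b +94.192ms=2/7b
12) 1036.107ms=22/7b +94.192ms=2/7b
13) 1130.298ms=24/7b +94.192ms=2/7b
14) 1224.49ms=26/7b +94.192ms=2/7b
15) 1318.681ms=4b +94.192ms=2/7b
16) 1412.873ms=30/7b +94.192ms=2/7b
17) 1507.064ms=32/7b +94.192ms=2/7b
18) 1601.256ms=34/7b +94.192ms=2/7b
19) 1695.447ms=36/7b +94.192ms=2/7b
20) 1789.639ms=38/7b +94.192ms=2/7b
21) 1883.83ms=40/7b +94.192ms=2/7b
Σ=6b of 6 (182bpm 2/4) — PASS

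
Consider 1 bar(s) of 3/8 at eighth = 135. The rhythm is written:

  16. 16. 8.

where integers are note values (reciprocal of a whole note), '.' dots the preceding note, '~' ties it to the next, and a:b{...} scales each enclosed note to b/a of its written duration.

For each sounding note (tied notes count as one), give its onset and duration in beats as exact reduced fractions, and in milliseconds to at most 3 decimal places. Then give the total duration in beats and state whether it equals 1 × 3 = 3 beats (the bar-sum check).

1) 0.0ms=0b +333.333ms=3/4b
2) 333.333ms=3/4b +333.333ms=3/4b
3) 666.667ms=3/2b +666.667ms=3/2b
Σ=3b of 3 (135bpm 3/8) — PASS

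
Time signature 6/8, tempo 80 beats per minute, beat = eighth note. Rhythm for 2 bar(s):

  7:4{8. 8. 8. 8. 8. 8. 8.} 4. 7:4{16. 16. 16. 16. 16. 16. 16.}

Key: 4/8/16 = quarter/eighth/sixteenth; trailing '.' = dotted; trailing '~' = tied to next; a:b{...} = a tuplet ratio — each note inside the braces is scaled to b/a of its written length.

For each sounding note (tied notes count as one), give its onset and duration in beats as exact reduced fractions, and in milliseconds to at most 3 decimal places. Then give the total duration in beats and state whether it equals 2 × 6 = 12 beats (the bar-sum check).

1) 0.0ms=0b +642.857ms=6/7b
2) 642.857ms=6/7b +642.857ms=6/7b
3) 1285.714ms=12/7b +642.857ms=6/7b
4) 1928.571ms=18/7b +642.857ms=6/7b
5) 2571.429ms=24/7b +642.857ms=6/7b
6) 3214.286ms=30/7b +642.857ms=6/7b
7) 3857.143ms=36/7b +642.857ms=6/7b
8) 4500.0ms=6b +2250.0ms=3b
9) 6750.0ms=9b +321.429ms=3/7b
10) 7071.429ms=66/7b +321.429ms=3/7b
11) 7392.857ms=69/7b +321.429ms=3/7b
12) 7714.286ms=72/7b +321.429ms=3/7b
13) 8035.714ms=75/7b +321.429ms=3/7b
14) 8357.143ms=78/7b +321.429ms=3/7b
15) 8678.571ms=81/7b +321.429ms=3/7b
Σ=12b of 12 (80bpm 6/8) — PASS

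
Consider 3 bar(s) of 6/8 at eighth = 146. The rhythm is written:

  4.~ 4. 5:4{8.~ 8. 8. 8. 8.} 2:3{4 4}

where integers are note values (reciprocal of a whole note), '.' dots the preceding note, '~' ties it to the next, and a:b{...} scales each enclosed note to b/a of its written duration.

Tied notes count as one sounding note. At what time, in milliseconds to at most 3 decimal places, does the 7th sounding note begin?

1. 0.0ms @ 0 + 2465.753ms (6)
2. 2465.753ms @ 6 + 986.301ms (12/5)
3. 3452.055ms @ 42/5 + 493.151ms (6/5)
4. 3945.205ms @ 48/5 + 493.151ms (6/5)
5. 4438.356ms @ 54/5 + 493.151ms (6/5)
6. 4931.507ms @ 12 + 1232.877ms (3)
7. 6164.384ms @ 15 + 1232.877ms (3)

note 7 onset = 15b = 6164.384ms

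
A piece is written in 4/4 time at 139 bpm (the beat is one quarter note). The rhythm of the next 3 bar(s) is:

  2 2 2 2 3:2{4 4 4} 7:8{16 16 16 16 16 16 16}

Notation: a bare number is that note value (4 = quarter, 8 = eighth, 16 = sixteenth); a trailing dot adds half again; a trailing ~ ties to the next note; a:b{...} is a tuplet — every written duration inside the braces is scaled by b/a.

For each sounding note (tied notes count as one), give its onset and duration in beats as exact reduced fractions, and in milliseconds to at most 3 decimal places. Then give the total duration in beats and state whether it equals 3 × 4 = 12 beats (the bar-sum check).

1) 0.0ms=0b +863.309ms=2b
2) 863.309ms=2b +863.309ms=2b
3) 1726.619ms=4b +863.309ms=2b
4) 2589.928ms=6b +863.309ms=2b
5) 3453.237ms=8b +287.77ms=2/3b
6) 3741.007ms=26/3b +287.77ms=2/3b
7) 4028.777ms=28/3b +287.77ms=2/3b
8) 4316.547ms=10b +123.33ms=2/7b
9) 4439.877ms=72/7b +123.33ms=2/7b
10) 4563.207ms=74/7b +123.33ms=2/7b
11) 4686.536ms=76/7b +123.33ms=2/7b
12) 4809.866ms=78/7b +123.33ms=2/7b
13) 4933.196ms=80/7b +123.33ms=2/7b
14) 5056.526ms=82/7b +123.33ms=2/7b
Σ=12b of 12 (139bpm 4/4) — PASS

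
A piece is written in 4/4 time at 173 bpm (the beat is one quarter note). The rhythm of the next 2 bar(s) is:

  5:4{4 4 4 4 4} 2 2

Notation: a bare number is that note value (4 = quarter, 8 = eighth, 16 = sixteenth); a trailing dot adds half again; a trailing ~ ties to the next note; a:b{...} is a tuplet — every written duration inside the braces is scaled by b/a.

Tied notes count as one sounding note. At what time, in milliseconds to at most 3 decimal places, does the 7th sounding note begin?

1. 0.0ms @ 0 + 277.457ms (4/5)
2. 277.457ms @ 4/5 + 277.457ms (4/5)
3. 554.913ms @ 8/5 + 277.457ms (4/5)
4. 832.37ms @ 12/5 + 277.457ms (4/5)
5. 1109.827ms @ 16/5 + 277.457ms (4/5)
6. 1387.283ms @ 4 + 693.642ms (2)
7. 2080.925ms @ 6 + 693.642ms (2)

note 7 onset = 6b = 2080.925ms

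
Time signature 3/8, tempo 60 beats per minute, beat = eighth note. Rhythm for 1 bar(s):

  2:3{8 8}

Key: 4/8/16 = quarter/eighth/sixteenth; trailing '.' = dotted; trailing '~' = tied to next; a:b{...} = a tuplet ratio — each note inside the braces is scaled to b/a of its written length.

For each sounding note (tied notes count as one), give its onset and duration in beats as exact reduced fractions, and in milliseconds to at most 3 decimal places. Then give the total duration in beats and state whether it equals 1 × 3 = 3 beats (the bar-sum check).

1) 0.0ms=0b +1500.0ms=3/2b
2) 1500.0ms=3/2b +1500.0ms=3/2b
Σ=3b of 3 (60bpm 3/8) — PASS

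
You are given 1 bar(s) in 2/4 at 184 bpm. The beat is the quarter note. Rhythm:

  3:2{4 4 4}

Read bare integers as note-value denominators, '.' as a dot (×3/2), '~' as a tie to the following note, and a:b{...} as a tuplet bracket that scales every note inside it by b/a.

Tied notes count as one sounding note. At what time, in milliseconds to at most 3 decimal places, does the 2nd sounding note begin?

1. 0.0ms @ 0 + 217.391ms (2/3)
2. 217.391ms @ 2/3 + 217.391ms (2/3)
3. 434.783ms @ 4/3 + 217.391ms (2/3)

note 2 onset = 2/3b = 217.391ms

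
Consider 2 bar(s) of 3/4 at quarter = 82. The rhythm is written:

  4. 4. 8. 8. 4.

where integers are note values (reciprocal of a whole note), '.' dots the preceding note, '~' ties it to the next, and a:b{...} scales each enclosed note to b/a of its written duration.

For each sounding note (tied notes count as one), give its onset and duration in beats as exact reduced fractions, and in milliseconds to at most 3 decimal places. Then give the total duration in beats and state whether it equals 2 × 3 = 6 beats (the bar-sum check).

1) 0.0ms=0b +1097.561ms=3/2b
2) 1097.561ms=3/2b +1097.561ms=3/2b
3) 2195.122ms=3b +548.78ms=3/4b
4) 2743.902ms=15/4b +548.78ms=3/4b
5) 3292.683ms=9/2b +1097.561ms=3/2b
Σ=6b of 6 (82bpm 3/4) — PASS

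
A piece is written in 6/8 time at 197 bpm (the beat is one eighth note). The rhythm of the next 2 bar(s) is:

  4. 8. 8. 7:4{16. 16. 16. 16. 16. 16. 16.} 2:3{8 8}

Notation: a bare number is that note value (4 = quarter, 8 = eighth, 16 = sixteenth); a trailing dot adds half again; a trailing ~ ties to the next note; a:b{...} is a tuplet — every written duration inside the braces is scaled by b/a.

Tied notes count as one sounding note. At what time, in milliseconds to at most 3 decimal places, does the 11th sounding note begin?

note 11 onset = 9b = 2741.117ms

1. 0.0ms @ 0 + 913.706ms (3)
2. 913.706ms @ 3 + 456.853ms (3/2)
3. 1370.558ms @ 9/2 + 456.853ms (3/2)
4. 1827.411ms @ 6 + 130.529ms (3/7)
5. 1957.941ms @ 45/7 + 130.529ms (3/7)
6. 2088.47ms @ 48/7 + 130.529ms (3/7)
7. 2218.999ms @ 51/7 + 130.529ms (3/7)
8. 2349.529ms @ 54/7 + 130.529ms (3/7)
9. 2480.058ms @ 57/7 + 130.529ms (3/7)
10. 2610.587ms @ 60/7 + 130.529ms (3/7)
11. 2741.117ms @ 9 + 456.853ms (3/2)
12. 3197.97ms @ 21/2 + 456.853ms (3/2)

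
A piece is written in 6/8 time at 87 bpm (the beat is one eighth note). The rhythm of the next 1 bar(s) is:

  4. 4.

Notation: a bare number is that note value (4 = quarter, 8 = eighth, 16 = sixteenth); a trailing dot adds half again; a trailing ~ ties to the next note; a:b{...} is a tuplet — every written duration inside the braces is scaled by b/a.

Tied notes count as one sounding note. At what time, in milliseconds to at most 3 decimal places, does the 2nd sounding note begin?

note 2 onset = 3b = 2068.966ms

1. 0.0ms @ 0 + 2068.966ms (3)
2. 2068.966ms @ 3 + 2068.966ms (3)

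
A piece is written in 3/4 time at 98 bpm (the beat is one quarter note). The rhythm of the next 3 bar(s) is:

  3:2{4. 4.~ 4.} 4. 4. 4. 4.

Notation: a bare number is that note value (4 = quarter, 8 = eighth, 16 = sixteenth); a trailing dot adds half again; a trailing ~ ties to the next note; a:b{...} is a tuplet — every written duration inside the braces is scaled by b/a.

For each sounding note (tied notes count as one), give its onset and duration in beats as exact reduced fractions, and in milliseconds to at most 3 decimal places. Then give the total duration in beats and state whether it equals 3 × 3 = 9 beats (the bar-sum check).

1) 0.0ms=0b +612.245ms=1b
2) 612.245ms=1b +1224.49ms=2b
3) 1836.735ms=3b +918.367ms=3/2b
4) 2755.102ms=9/2b +918.367ms=3/2b
5) 3673.469ms=6b +918.367ms=3/2b
6) 4591.837ms=15/2b +918.367ms=3/2b
Σ=9b of 9 (98bpm 3/4) — PASS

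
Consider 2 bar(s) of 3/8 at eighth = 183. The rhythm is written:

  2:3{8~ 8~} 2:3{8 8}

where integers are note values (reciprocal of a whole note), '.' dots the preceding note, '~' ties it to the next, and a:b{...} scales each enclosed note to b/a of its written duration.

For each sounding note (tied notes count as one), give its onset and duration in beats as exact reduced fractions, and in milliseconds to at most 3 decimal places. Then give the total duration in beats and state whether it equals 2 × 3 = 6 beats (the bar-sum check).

1) 0.0ms=0b +1475.41ms=9/2b
2) 1475.41ms=9/2b +491.803ms=3/2b
Σ=6b of 6 (183bpm 3/8) — PASS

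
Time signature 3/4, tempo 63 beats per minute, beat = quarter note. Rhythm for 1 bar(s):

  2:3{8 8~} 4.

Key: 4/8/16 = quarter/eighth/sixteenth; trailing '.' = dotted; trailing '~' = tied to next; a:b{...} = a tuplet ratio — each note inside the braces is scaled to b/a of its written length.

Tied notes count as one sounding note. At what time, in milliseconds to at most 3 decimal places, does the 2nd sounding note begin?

1. 0.0ms @ 0 + 714.286ms (3/4)
2. 714.286ms @ 3/4 + 2142.857ms (9/4)

note 2 onset = 3/4b = 714.286ms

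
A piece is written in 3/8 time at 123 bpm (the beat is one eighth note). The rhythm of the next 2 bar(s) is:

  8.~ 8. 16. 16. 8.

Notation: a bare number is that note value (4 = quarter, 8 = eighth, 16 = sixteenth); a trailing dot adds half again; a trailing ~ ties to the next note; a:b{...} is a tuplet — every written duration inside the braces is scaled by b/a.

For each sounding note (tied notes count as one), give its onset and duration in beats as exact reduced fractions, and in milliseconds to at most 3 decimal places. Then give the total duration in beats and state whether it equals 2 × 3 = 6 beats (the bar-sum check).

1) 0.0ms=0b +1463.415ms=3b
2) 1463.415ms=3b +365.854ms=3/4b
3) 1829.268ms=15/4b +365.854ms=3/4b
4) 2195.122ms=9/2b +731.707ms=3/2b
Σ=6b of 6 (123bpm 3/8) — PASS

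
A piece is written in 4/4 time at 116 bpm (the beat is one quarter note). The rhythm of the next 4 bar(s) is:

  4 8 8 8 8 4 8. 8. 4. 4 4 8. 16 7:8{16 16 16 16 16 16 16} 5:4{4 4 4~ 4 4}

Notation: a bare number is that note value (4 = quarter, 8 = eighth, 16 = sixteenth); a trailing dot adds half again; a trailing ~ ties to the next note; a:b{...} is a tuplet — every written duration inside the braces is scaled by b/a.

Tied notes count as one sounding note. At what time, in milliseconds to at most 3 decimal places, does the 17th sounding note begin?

1. 0.0ms @ 0 + 517.241ms (1)
2. 517.241ms @ 1 + 258.621ms (1/2)
3. 775.862ms @ 3/2 + 258.621ms (1/2)
4. 1034.483ms @ 2 + 258.621ms (1/2)
5. 1293.103ms @ 5/2 + 258.621ms (1/2)
6. 1551.724ms @ 3 + 517.241ms (1)
7. 2068.966ms @ 4 + 387.931ms (3/4)
8. 2456.897ms @ 19/4 + 387.931ms (3/4)
9. 2844.828ms @ 11/2 + 775.862ms (3/2)
10. 3620.69ms @ 7 + 517.241ms (1)
11. 4137.931ms @ 8 + 517.241ms (1)
12. 4655.172ms @ 9 + 387.931ms (3/4)
13. 5043.103ms @ 39/4 + 129.31ms (1/4)
14. 5172.414ms @ 10 + 147.783ms (2/7)
15. 5320.197ms @ 72/7 + 147.783ms (2/7)
16. 5467.98ms @ 74/7 + 147.783ms (2/7)
17. 5615.764ms @ 76/7 + 147.783ms (2/7)
18. 5763.547ms @ 78/7 + 147.783ms (2/7)
19. 5911.33ms @ 80/7 + 147.783ms (2/7)
20. 6059.113ms @ 82/7 + 147.783ms (2/7)
21. 6206.897ms @ 12 + 413.793ms (4/5)
22. 6620.69ms @ 64/5 + 413.793ms (4/5)
23. 7034.483ms @ 68/5 + 827.586ms (8/5)
24. 7862.069ms @ 76/5 + 413.793ms (4/5)

note 17 onset = 76/7b = 5615.764ms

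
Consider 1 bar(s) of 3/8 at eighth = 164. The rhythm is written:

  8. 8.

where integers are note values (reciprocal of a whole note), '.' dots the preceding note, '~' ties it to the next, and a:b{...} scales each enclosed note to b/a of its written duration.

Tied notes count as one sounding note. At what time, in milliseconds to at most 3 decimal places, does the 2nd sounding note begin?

note 2 onset = 3/2b = 548.78ms

1. 0.0ms @ 0 + 548.78ms (3/2)
2. 548.78ms @ 3/2 + 548.78ms (3/2)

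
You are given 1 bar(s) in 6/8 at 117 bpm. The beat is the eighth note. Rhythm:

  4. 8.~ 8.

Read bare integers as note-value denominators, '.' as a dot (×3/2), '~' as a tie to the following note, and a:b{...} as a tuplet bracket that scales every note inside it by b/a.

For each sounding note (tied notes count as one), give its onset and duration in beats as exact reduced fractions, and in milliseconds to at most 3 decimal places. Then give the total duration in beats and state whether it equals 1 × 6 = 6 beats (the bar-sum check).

1) 0.0ms=0b +1538.462ms=3b
2) 1538.462ms=3b +1538.462ms=3b
Σ=6b of 6 (117bpm 6/8) — PASS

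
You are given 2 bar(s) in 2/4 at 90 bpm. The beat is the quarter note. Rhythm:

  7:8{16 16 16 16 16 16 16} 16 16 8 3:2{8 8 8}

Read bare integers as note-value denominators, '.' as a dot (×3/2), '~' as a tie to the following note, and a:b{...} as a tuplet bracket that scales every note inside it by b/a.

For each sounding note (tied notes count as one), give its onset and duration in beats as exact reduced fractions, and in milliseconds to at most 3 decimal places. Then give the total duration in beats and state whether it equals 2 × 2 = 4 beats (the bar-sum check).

1) 0.0ms=0b +190.476ms=2/7b
2) 190.476ms=2/7b +190.476ms=2/7b
3) 380.952ms=4/7b +190.476ms=2/7b
4) 571.429ms=6/7b +190.476ms=2/7b
5) 761.905ms=8/7b +190.476ms=2/7b
6) 952.381ms=10/7b +190.476ms=2/7b
7) 1142.857ms=12/7b +190.476ms=2/7b
8) 1333.333ms=2b +166.667ms=1/4b
9) 1500.0ms=9/4b +166.667ms=1/4b
10) 1666.667ms=5/2b +333.333ms=1/2b
11) 2000.0ms=3b +222.222ms=1/3b
12) 2222.222ms=10/3b +222.222ms=1/3b
13) 2444.444ms=11/3b +222.222ms=1/3b
Σ=4b of 4 (90bpm 2/4) — PASS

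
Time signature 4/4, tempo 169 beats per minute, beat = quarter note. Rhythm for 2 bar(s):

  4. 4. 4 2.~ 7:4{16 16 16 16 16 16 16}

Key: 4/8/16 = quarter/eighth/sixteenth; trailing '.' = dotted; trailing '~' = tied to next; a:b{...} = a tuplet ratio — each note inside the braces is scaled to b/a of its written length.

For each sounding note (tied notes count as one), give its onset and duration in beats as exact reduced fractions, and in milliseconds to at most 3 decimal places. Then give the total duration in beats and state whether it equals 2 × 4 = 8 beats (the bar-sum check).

1) 0.0ms=0b +532.544ms=3/2b
2) 532.544ms=3/2b +532.544ms=3/2b
3) 1065.089ms=3b +355.03ms=1b
4) 1420.118ms=4b +1115.807ms=22/7b
5) 2535.926ms=50/7b +50.719ms=1/7b
6) 2586.644ms=51/7b +50.719ms=1/7b
7) 2637.363ms=52/7b +50.719ms=1/7b
8) 2688.081ms=53/7b +50.719ms=1/7b
9) 2738.8ms=54/7b +50.719ms=1/7b
10) 2789.518ms=55/7b +50.719ms=1/7b
Σ=8b of 8 (169bpm 4/4) — PASS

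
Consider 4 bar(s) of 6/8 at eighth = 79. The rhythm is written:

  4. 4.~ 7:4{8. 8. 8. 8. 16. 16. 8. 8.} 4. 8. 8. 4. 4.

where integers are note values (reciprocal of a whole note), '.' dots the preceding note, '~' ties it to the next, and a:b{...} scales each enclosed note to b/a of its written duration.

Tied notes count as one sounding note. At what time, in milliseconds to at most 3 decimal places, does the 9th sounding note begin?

1. 0.0ms @ 0 + 2278.481ms (3)
2. 2278.481ms @ 3 + 2929.476ms (27/7)
3. 5207.957ms @ 48/7 + 650.995ms (6/7)
4. 5858.951ms @ 54/7 + 650.995ms (6/7)
5. 6509.946ms @ 60/7 + 650.995ms (6/7)
6. 7160.94ms @ 66/7 + 325.497ms (3/7)
7. 7486.438ms @ 69/7 + 325.497ms (3/7)
8. 7811.935ms @ 72/7 + 650.995ms (6/7)
9. 8462.929ms @ 78/7 + 650.995ms (6/7)
10. 9113.924ms @ 12 + 2278.481ms (3)
11. 11392.405ms @ 15 + 1139.241ms (3/2)
12. 12531.646ms @ 33/2 + 1139.241ms (3/2)
13. 13670.886ms @ 18 + 2278.481ms (3)
14. 15949.367ms @ 21 + 2278.481ms (3)

note 9 onset = 78/7b = 8462.929ms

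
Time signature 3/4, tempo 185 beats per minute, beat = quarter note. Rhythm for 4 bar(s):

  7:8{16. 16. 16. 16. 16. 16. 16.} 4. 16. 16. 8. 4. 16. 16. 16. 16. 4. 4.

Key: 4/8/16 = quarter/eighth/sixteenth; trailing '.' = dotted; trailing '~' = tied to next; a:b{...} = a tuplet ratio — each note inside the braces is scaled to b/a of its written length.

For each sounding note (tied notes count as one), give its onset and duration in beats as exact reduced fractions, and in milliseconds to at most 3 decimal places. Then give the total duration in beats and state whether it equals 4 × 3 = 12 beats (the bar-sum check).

1) 0.0ms=0b +138.996ms=3/7b
2) 138.996ms=3/7b +138.996ms=3/7b
3) 277.992ms=6/7b +138.996ms=3/7b
4) 416.988ms=9/7b +138.996ms=3/7b
5) 555.985ms=12/7b +138.996ms=3/7b
6) 694.981ms=15/7b +138.996ms=3/7b
7) 833.977ms=18/7b +138.996ms=3/7b
8) 972.973ms=3b +486.486ms=3/2b
9) 1459.459ms=9/2b +121.622ms=3/8b
10) 1581.081ms=39/8b +121.622ms=3/8b
11) 1702.703ms=21/4b +243.243ms=3/4b
12) 1945.946ms=6b +486.486ms=3/2b
13) 2432.432ms=15/2b +121.622ms=3/8b
14) 2554.054ms=63/8b +121.622ms=3/8b
15) 2675.676ms=33/4b +121.622ms=3/8b
16) 2797.297ms=69/8b +121.622ms=3/8b
17) 2918.919ms=9b +486.486ms=3/2b
18) 3405.405ms=21/2b +486.486ms=3/2b
Σ=12b of 12 (185bpm 3/4) — PASS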